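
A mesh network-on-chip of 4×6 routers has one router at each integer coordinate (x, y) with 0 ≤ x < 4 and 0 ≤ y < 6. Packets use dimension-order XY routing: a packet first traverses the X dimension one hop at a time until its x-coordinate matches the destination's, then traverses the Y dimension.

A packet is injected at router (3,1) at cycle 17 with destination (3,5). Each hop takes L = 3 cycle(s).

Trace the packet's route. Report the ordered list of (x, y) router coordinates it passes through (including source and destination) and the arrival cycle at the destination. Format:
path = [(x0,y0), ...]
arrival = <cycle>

path = [(3,1), (3,2), (3,3), (3,4), (3,5)]
arrival = 29

  0. router=(3,1) cycle=17 (inject)
  1. router=(3,2) cycle=20 dir=N
  2. router=(3,3) cycle=23 dir=N
  3. router=(3,4) cycle=26 dir=N
  4. router=(3,5) cycle=29 dir=N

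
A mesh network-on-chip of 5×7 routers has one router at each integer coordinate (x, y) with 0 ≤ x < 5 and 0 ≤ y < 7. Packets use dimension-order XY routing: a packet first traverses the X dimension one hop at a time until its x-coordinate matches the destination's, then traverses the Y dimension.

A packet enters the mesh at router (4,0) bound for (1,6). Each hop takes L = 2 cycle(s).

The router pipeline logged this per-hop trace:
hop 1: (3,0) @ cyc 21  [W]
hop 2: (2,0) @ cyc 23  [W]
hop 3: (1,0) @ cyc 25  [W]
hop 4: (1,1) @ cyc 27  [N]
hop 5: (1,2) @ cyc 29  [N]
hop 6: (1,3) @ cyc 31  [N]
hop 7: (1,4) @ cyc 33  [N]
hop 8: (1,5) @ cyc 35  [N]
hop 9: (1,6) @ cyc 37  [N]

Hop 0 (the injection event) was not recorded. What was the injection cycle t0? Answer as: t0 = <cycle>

The first recorded entry is hop 1 at cycle 21.
t0 = cyc[1] − L = 21 − 2 = 19.

t0 = 19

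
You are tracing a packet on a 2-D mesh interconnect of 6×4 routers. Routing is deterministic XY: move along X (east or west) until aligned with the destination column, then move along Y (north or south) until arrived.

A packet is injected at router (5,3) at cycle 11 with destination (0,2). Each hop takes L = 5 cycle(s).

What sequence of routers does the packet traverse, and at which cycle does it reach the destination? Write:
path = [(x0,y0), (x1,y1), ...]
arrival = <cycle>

[0] x=5 y=3 t=11
[1] x=4 y=3 t=16 →W
[2] x=3 y=3 t=21 →W
[3] x=2 y=3 t=26 →W
[4] x=1 y=3 t=31 →W
[5] x=0 y=3 t=36 →W
[6] x=0 y=2 t=41 →S

path = [(5,3), (4,3), (3,3), (2,3), (1,3), (0,3), (0,2)]
arrival = 41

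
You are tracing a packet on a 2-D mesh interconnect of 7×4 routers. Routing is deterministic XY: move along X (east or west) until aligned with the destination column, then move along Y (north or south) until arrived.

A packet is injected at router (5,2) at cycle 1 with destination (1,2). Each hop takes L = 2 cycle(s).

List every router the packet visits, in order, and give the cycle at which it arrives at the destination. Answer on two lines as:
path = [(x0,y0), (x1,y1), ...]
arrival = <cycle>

path = [(5,2), (4,2), (3,2), (2,2), (1,2)]
arrival = 9

src (5,2)  cyc=1
W→(4,2)  cyc=3
W→(3,2)  cyc=5
W→(2,2)  cyc=7
W→(1,2)  cyc=9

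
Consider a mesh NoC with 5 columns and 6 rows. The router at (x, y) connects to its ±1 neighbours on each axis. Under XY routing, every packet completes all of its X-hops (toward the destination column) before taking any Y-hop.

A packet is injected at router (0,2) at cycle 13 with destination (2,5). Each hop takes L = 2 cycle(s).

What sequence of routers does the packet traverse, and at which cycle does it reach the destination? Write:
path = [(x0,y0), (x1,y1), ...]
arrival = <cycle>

[0] x=0 y=2 t=13
[1] x=1 y=2 t=15 →E
[2] x=2 y=2 t=17 →E
[3] x=2 y=3 t=19 →N
[4] x=2 y=4 t=21 →N
[5] x=2 y=5 t=23 →N

path = [(0,2), (1,2), (2,2), (2,3), (2,4), (2,5)]
arrival = 23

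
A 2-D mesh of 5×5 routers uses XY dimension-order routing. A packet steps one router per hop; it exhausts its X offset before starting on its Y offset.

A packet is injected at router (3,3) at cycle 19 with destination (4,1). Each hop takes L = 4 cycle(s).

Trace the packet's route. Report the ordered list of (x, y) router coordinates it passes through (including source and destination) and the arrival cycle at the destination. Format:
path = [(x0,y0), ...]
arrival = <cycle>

t=19: at (3,3)
t=23: at (4,3) after E
t=27: at (4,2) after S
t=31: at (4,1) after S

path = [(3,3), (4,3), (4,2), (4,1)]
arrival = 31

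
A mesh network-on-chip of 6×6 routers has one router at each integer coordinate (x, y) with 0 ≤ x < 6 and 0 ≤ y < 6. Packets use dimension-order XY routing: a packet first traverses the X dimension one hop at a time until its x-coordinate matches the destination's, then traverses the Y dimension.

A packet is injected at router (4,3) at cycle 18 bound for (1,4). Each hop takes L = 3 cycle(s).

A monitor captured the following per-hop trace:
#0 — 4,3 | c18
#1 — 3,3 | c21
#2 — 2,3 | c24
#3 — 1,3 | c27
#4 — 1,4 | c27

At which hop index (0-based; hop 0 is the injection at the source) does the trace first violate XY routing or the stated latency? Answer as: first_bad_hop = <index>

  1: Δx=-1 Δy=+0 Δt=3 [ok]
  2: Δx=-1 Δy=+0 Δt=3 [ok]
  3: Δx=-1 Δy=+0 Δt=3 [ok]
  4: Δx=+0 Δy=+1 Δt=0 [BAD: Δcyc=0≠L]

first_bad_hop = 4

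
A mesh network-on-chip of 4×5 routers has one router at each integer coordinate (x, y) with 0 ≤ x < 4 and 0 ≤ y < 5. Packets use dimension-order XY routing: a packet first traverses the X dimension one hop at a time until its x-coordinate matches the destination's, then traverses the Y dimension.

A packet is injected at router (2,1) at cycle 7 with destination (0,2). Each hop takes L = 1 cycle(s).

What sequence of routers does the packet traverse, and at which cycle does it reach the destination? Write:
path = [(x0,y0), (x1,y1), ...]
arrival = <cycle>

hop 0: (2,1) @ cyc 7
hop 1: (1,1) @ cyc 8  [W]
hop 2: (0,1) @ cyc 9  [W]
hop 3: (0,2) @ cyc 10  [N]

path = [(2,1), (1,1), (0,1), (0,2)]
arrival = 10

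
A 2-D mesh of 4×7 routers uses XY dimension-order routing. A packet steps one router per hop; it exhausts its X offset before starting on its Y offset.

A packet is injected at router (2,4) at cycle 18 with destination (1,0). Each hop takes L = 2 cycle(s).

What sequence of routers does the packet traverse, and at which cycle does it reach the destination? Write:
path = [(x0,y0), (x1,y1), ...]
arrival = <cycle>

path = [(2,4), (1,4), (1,3), (1,2), (1,1), (1,0)]
arrival = 28

[0] x=2 y=4 t=18
[1] x=1 y=4 t=20 →W
[2] x=1 y=3 t=22 →S
[3] x=1 y=2 t=24 →S
[4] x=1 y=1 t=26 →S
[5] x=1 y=0 t=28 →S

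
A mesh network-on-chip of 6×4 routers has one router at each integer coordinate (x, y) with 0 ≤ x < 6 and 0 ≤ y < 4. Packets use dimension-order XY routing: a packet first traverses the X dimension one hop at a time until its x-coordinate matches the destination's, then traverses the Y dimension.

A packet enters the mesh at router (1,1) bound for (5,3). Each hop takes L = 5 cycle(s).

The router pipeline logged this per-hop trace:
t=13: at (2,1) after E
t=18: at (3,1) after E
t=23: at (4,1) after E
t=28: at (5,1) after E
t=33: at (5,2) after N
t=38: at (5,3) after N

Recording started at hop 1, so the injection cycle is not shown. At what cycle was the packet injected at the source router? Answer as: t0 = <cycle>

t0 = 8

Hop 1 reached at cycle 13; hop k is at t0 + k·L.
Therefore t0 = 13 − L = 8.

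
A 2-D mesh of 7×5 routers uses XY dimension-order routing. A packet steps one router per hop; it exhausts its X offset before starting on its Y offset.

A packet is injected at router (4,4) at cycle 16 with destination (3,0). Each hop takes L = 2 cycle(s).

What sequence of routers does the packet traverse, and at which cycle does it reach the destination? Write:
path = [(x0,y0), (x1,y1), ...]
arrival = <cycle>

path = [(4,4), (3,4), (3,3), (3,2), (3,1), (3,0)]
arrival = 26

#0 — 4,4 | c16
#1 — 3,4 | c18 | W
#2 — 3,3 | c20 | S
#3 — 3,2 | c22 | S
#4 — 3,1 | c24 | S
#5 — 3,0 | c26 | S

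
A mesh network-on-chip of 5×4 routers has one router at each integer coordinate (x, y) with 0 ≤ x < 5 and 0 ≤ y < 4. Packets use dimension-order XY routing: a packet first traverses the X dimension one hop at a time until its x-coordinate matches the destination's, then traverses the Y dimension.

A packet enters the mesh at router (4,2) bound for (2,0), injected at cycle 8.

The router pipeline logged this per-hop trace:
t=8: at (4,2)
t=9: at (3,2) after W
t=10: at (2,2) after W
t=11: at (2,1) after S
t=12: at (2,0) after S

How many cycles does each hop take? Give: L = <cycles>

L = 1

Δcyc across hop 0→1: 9 − 8 = 1.
Each hop adds L, hence L = 1.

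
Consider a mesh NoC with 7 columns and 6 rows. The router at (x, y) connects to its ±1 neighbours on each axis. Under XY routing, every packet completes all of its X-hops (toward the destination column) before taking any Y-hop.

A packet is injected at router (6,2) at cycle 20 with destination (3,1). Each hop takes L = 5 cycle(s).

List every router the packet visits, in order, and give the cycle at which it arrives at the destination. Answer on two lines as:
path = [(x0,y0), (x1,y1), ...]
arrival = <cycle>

path = [(6,2), (5,2), (4,2), (3,2), (3,1)]
arrival = 40

src (6,2)  cyc=20
W→(5,2)  cyc=25
W→(4,2)  cyc=30
W→(3,2)  cyc=35
S→(3,1)  cyc=40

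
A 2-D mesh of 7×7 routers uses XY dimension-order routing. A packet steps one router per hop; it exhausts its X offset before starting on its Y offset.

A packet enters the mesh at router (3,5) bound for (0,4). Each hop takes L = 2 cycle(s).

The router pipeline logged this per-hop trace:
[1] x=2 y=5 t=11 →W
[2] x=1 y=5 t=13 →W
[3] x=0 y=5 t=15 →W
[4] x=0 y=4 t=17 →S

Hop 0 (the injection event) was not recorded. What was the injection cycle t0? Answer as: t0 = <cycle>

At hop 1 the cycle is 11; in general cyc_k = t0 + kL.
Therefore t0 = 11 − L = 9.

t0 = 9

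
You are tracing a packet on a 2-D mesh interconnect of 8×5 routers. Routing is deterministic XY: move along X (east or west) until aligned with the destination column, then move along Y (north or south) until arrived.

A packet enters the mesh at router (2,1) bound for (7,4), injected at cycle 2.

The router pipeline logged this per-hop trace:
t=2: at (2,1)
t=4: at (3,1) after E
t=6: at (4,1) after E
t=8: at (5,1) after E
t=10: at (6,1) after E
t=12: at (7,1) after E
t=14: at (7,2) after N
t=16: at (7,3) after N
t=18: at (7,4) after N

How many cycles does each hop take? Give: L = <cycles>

cyc[1] − cyc[0] = 4 − 2 = 2.
Each hop adds L, hence L = 2.

L = 2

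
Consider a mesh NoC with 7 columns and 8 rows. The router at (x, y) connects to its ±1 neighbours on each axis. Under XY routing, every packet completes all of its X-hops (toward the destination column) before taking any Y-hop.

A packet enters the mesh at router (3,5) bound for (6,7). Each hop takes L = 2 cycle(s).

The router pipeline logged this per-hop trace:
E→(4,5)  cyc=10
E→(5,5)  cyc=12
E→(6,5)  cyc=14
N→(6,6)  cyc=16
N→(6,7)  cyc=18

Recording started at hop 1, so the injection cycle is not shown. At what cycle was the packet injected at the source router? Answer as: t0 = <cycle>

t0 = 8

cyc[1] = 10 and cyc[k] = t0 + k·L for every k.
Subtract one hop: t0 = 10 − 2 = 8.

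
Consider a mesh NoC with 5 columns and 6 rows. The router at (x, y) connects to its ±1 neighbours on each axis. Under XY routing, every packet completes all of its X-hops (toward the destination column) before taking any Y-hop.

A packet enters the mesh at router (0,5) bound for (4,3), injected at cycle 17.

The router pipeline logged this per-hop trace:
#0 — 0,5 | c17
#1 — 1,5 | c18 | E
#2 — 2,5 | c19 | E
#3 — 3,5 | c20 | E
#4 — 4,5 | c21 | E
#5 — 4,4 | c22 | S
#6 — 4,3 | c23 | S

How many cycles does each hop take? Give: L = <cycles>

Δcyc across hop 0→1: 18 − 17 = 1.
One hop costs L cycles, so L = 1.

L = 1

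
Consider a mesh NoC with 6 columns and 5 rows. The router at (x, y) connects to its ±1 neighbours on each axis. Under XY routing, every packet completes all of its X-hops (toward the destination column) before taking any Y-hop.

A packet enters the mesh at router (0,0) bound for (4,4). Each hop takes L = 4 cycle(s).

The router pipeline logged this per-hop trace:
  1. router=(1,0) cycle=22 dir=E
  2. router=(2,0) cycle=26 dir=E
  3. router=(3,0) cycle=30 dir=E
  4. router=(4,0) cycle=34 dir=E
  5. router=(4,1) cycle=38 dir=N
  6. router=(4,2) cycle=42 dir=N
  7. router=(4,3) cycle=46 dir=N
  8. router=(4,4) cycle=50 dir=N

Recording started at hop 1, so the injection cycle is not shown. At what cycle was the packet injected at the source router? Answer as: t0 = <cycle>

At hop 1 the cycle is 22; in general cyc_k = t0 + kL.
So t0 = 22 − 1·4 = 18.

t0 = 18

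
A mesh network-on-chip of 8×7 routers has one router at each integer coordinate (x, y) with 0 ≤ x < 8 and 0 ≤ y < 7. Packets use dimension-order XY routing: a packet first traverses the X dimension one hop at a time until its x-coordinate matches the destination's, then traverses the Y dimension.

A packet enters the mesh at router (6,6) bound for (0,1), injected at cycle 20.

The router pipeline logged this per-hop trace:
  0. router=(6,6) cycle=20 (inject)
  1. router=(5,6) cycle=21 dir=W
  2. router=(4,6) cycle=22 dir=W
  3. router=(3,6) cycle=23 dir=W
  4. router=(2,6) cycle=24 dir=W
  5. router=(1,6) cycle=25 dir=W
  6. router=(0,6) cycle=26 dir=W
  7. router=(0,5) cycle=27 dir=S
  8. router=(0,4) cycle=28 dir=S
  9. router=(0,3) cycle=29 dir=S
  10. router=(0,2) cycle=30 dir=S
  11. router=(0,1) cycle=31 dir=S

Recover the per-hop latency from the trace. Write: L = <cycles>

Δcyc across hop 0→1: 21 − 20 = 1.
Per-hop latency L = Δcyc = 1.

L = 1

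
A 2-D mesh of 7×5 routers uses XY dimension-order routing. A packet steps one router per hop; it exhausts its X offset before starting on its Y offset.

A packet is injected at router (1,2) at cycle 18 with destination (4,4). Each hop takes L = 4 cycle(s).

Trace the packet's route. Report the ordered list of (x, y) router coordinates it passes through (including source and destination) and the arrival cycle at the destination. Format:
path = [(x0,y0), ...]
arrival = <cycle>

  0. router=(1,2) cycle=18 (inject)
  1. router=(2,2) cycle=22 dir=E
  2. router=(3,2) cycle=26 dir=E
  3. router=(4,2) cycle=30 dir=E
  4. router=(4,3) cycle=34 dir=N
  5. router=(4,4) cycle=38 dir=N

path = [(1,2), (2,2), (3,2), (4,2), (4,3), (4,4)]
arrival = 38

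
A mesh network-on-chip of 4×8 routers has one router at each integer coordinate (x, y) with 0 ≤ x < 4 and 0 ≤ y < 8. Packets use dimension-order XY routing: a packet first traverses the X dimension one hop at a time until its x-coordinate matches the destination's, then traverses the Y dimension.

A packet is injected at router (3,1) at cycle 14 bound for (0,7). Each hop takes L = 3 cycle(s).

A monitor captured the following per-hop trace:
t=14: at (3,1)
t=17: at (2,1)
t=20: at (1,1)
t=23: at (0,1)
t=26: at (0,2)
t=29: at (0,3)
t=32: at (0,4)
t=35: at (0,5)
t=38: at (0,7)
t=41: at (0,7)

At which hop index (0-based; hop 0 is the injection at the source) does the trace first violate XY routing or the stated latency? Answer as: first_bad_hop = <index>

first_bad_hop = 8

  1: Δx=-1 Δy=+0 Δt=3 [ok]
  2: Δx=-1 Δy=+0 Δt=3 [ok]
  3: Δx=-1 Δy=+0 Δt=3 [ok]
  4: Δx=+0 Δy=+1 Δt=3 [ok]
  5: Δx=+0 Δy=+1 Δt=3 [ok]
  6: Δx=+0 Δy=+1 Δt=3 [ok]
  7: Δx=+0 Δy=+1 Δt=3 [ok]
  8: Δx=+0 Δy=+2 Δt=3 [BAD: non-unit step]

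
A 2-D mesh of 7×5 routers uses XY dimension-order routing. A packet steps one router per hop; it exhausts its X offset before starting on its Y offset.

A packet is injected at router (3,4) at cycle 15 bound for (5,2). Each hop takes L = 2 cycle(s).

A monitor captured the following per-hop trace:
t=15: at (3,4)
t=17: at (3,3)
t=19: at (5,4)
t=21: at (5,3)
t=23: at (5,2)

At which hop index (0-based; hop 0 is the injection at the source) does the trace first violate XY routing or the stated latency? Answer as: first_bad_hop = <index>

first_bad_hop = 1

hop 1: step (+0,-1), +2 cyc — BAD: Y-move but x=3≠5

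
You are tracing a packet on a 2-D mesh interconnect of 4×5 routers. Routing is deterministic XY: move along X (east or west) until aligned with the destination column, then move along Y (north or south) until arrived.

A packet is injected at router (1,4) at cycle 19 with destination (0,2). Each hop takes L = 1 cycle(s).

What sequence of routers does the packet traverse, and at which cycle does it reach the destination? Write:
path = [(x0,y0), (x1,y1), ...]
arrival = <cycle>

path = [(1,4), (0,4), (0,3), (0,2)]
arrival = 22

t=19: at (1,4)
t=20: at (0,4) after W
t=21: at (0,3) after S
t=22: at (0,2) after S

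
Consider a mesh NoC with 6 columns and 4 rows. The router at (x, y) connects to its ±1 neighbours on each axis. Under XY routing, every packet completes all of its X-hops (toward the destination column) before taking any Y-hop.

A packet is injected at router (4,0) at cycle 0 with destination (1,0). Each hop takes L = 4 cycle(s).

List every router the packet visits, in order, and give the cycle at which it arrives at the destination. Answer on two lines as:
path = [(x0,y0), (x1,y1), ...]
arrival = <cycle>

path = [(4,0), (3,0), (2,0), (1,0)]
arrival = 12

#0 — 4,0 | c0
#1 — 3,0 | c4 | W
#2 — 2,0 | c8 | W
#3 — 1,0 | c12 | W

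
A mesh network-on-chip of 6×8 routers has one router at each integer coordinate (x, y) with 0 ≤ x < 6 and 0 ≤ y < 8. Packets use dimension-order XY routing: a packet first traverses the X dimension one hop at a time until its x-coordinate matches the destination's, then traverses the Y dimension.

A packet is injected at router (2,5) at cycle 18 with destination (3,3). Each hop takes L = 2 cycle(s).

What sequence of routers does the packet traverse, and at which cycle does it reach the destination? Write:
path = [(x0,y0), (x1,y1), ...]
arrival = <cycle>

path = [(2,5), (3,5), (3,4), (3,3)]
arrival = 24

hop 0: (2,5) @ cyc 18
hop 1: (3,5) @ cyc 20  [E]
hop 2: (3,4) @ cyc 22  [S]
hop 3: (3,3) @ cyc 24  [S]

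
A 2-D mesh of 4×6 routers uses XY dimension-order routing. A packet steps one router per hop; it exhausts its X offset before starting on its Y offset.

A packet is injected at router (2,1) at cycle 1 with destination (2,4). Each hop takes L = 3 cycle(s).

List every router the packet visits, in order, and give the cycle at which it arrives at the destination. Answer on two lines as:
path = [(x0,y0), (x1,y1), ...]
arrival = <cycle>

hop 0: (2,1) @ cyc 1
hop 1: (2,2) @ cyc 4  [N]
hop 2: (2,3) @ cyc 7  [N]
hop 3: (2,4) @ cyc 10  [N]

path = [(2,1), (2,2), (2,3), (2,4)]
arrival = 10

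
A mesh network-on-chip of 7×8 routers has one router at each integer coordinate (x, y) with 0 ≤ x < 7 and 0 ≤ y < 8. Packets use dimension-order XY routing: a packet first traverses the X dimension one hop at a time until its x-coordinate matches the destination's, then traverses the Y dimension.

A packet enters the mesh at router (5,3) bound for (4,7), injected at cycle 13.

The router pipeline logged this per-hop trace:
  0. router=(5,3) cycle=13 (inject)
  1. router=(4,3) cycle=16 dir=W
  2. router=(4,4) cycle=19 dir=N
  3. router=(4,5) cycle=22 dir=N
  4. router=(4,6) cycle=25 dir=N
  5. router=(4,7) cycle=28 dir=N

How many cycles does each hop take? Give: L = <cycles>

L = 3

From hop 0 (13) to hop 1 (16): +3 cycles.
Each hop adds L, hence L = 3.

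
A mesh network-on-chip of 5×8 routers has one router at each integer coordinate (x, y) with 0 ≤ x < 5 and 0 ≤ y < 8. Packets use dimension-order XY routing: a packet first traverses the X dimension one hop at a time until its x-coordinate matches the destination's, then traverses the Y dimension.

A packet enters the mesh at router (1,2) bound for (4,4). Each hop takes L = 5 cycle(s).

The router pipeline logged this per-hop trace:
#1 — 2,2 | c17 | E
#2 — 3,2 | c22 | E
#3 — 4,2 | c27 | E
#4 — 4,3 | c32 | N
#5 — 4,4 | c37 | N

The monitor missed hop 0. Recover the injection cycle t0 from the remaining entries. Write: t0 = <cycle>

t0 = 12

cyc[1] = 17 and cyc[k] = t0 + k·L for every k.
t0 = cyc[1] − L = 17 − 5 = 12.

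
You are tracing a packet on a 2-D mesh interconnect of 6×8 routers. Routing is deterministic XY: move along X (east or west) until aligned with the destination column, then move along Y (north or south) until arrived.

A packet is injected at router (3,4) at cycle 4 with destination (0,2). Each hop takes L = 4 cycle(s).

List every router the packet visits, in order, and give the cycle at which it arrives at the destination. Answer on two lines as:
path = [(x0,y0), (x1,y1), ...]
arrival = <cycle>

  0. router=(3,4) cycle=4 (inject)
  1. router=(2,4) cycle=8 dir=W
  2. router=(1,4) cycle=12 dir=W
  3. router=(0,4) cycle=16 dir=W
  4. router=(0,3) cycle=20 dir=S
  5. router=(0,2) cycle=24 dir=S

path = [(3,4), (2,4), (1,4), (0,4), (0,3), (0,2)]
arrival = 24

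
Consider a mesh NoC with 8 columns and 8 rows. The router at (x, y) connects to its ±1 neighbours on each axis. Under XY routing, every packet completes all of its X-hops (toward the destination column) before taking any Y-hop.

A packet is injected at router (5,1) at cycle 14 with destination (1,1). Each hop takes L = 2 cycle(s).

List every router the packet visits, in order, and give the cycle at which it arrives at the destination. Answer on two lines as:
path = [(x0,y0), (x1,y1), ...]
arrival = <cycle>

path = [(5,1), (4,1), (3,1), (2,1), (1,1)]
arrival = 22

#0 — 5,1 | c14
#1 — 4,1 | c16 | W
#2 — 3,1 | c18 | W
#3 — 2,1 | c20 | W
#4 — 1,1 | c22 | W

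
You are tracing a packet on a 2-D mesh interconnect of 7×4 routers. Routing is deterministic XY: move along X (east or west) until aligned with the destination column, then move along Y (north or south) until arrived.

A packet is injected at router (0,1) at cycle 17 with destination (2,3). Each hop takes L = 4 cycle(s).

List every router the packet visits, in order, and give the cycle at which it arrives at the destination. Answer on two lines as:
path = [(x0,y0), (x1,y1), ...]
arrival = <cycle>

path = [(0,1), (1,1), (2,1), (2,2), (2,3)]
arrival = 33

#0 — 0,1 | c17
#1 — 1,1 | c21 | E
#2 — 2,1 | c25 | E
#3 — 2,2 | c29 | N
#4 — 2,3 | c33 | N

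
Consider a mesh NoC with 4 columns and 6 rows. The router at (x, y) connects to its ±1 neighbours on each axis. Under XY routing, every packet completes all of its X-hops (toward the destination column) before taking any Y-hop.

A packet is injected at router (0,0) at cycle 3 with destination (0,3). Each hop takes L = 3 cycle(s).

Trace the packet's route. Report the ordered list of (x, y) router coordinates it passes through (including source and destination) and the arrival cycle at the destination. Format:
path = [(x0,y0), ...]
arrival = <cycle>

hop 0: (0,0) @ cyc 3
hop 1: (0,1) @ cyc 6  [N]
hop 2: (0,2) @ cyc 9  [N]
hop 3: (0,3) @ cyc 12  [N]

path = [(0,0), (0,1), (0,2), (0,3)]
arrival = 12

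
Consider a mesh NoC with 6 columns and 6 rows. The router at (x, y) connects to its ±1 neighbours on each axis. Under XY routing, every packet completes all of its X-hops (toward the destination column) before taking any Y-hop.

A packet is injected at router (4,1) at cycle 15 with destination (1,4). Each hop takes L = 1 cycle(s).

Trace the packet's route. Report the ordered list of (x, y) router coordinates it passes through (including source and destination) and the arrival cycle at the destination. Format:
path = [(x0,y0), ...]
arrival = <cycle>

src (4,1)  cyc=15
W→(3,1)  cyc=16
W→(2,1)  cyc=17
W→(1,1)  cyc=18
N→(1,2)  cyc=19
N→(1,3)  cyc=20
N→(1,4)  cyc=21

path = [(4,1), (3,1), (2,1), (1,1), (1,2), (1,3), (1,4)]
arrival = 21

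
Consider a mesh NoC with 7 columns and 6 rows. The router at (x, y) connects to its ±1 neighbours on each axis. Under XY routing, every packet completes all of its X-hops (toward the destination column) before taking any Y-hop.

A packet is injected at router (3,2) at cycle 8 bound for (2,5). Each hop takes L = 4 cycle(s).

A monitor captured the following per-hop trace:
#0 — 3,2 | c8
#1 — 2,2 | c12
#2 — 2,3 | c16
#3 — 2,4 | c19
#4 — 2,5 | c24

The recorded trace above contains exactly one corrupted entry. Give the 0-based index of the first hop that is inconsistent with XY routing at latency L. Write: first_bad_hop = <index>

[1] (-1,+0) / 4c ⇒ ok
[2] (+0,+1) / 4c ⇒ ok
[3] (+0,+1) / 3c ⇒ BAD: Δcyc=3≠L

first_bad_hop = 3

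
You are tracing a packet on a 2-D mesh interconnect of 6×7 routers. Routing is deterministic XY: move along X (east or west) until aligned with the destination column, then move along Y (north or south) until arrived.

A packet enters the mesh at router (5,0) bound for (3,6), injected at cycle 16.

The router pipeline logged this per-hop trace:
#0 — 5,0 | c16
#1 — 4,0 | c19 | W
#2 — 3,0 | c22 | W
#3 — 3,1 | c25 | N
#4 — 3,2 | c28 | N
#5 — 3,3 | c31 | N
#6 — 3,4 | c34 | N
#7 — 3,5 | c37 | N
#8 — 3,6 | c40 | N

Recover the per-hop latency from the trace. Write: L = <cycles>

L = 3

cyc[1] − cyc[0] = 19 − 16 = 3.
That increment is L by definition: L = 3.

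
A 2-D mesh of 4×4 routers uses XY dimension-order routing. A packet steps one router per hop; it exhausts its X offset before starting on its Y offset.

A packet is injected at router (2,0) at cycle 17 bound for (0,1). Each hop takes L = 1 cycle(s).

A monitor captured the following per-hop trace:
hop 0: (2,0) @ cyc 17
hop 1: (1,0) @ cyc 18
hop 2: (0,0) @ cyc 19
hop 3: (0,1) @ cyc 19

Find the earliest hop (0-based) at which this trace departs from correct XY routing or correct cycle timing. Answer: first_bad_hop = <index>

first_bad_hop = 3

hop 1: step (-1,+0), +1 cyc — ok
hop 2: step (-1,+0), +1 cyc — ok
hop 3: step (+0,+1), +0 cyc — BAD: Δcyc=0≠L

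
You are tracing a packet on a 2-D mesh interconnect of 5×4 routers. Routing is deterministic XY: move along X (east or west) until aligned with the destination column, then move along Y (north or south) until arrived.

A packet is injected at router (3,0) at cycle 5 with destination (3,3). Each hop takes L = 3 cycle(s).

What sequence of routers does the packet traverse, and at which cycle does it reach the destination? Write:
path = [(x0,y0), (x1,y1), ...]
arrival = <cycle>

path = [(3,0), (3,1), (3,2), (3,3)]
arrival = 14

t=5: at (3,0)
t=8: at (3,1) after N
t=11: at (3,2) after N
t=14: at (3,3) after N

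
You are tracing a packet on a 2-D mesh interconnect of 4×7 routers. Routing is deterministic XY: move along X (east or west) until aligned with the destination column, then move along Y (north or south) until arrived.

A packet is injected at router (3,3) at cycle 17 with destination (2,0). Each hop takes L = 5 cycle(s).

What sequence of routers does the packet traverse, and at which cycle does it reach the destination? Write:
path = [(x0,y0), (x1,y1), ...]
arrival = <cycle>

path = [(3,3), (2,3), (2,2), (2,1), (2,0)]
arrival = 37

hop 0: (3,3) @ cyc 17
hop 1: (2,3) @ cyc 22  [W]
hop 2: (2,2) @ cyc 27  [S]
hop 3: (2,1) @ cyc 32  [S]
hop 4: (2,0) @ cyc 37  [S]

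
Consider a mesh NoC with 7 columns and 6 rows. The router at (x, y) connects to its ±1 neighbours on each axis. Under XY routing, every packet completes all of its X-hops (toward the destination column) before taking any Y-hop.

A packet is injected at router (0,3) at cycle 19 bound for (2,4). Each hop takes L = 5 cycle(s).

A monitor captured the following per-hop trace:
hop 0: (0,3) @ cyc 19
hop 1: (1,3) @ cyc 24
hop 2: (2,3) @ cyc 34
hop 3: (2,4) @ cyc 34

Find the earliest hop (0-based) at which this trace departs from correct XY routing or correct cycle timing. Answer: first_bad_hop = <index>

first_bad_hop = 2

[1] (+1,+0) / 5c ⇒ ok
[2] (+1,+0) / 10c ⇒ BAD: Δcyc=10≠L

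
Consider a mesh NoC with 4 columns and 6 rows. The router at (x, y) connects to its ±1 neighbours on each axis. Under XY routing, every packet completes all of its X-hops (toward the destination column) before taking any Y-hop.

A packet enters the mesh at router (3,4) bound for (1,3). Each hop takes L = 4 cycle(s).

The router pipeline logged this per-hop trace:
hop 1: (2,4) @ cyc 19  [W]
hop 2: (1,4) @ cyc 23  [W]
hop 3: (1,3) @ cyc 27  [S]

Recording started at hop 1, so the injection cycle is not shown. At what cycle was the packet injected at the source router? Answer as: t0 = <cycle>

t0 = 15

Hop 1 reached at cycle 19; hop k is at t0 + k·L.
Therefore t0 = 19 − L = 15.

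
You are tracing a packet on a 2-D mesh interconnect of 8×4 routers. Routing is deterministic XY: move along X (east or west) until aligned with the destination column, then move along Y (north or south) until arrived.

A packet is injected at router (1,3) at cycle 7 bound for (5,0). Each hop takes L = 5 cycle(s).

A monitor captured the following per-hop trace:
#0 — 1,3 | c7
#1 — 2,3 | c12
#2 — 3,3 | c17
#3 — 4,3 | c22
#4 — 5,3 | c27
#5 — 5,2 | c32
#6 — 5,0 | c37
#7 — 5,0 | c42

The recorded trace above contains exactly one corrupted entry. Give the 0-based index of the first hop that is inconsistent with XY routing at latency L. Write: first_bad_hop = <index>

[1] (+1,+0) / 5c ⇒ ok
[2] (+1,+0) / 5c ⇒ ok
[3] (+1,+0) / 5c ⇒ ok
[4] (+1,+0) / 5c ⇒ ok
[5] (+0,-1) / 5c ⇒ ok
[6] (+0,-2) / 5c ⇒ BAD: non-unit step

first_bad_hop = 6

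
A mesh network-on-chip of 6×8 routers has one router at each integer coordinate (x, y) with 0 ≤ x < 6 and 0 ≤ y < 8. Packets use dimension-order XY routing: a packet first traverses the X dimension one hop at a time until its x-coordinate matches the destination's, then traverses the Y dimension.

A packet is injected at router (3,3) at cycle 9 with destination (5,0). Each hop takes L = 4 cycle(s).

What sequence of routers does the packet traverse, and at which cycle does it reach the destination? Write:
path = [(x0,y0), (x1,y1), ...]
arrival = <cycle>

path = [(3,3), (4,3), (5,3), (5,2), (5,1), (5,0)]
arrival = 29

t=9: at (3,3)
t=13: at (4,3) after E
t=17: at (5,3) after E
t=21: at (5,2) after S
t=25: at (5,1) after S
t=29: at (5,0) after S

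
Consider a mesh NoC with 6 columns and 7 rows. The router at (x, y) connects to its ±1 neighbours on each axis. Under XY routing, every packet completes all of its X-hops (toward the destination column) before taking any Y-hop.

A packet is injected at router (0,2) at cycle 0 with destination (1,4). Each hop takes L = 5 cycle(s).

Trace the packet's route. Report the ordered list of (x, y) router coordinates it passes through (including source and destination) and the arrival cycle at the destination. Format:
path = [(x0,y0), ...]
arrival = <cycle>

path = [(0,2), (1,2), (1,3), (1,4)]
arrival = 15

#0 — 0,2 | c0
#1 — 1,2 | c5 | E
#2 — 1,3 | c10 | N
#3 — 1,4 | c15 | N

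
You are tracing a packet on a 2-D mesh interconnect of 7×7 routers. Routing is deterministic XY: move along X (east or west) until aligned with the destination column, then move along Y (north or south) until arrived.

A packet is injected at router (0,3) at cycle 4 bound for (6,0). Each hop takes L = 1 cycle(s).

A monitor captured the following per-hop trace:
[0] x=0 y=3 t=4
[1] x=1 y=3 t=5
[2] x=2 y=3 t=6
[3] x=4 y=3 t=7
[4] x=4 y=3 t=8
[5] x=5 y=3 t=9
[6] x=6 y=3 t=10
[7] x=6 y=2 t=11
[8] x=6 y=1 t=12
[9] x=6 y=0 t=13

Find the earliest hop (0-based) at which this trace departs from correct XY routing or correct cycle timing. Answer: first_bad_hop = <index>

check 1→ d=(1,0) cyc+1: ok
check 2→ d=(1,0) cyc+1: ok
check 3→ d=(2,0) cyc+1: BAD: non-unit step

first_bad_hop = 3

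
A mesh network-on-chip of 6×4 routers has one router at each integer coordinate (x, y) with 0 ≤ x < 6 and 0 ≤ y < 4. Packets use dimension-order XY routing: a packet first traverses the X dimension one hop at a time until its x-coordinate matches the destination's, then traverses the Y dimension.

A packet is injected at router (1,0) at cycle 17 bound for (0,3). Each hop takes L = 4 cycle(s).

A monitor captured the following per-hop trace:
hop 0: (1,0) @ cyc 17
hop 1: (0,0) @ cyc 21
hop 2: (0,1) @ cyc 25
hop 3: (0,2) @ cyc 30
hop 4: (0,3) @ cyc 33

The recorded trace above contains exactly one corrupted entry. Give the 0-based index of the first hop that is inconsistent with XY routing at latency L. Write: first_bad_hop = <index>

first_bad_hop = 3

[1] (-1,+0) / 4c ⇒ ok
[2] (+0,+1) / 4c ⇒ ok
[3] (+0,+1) / 5c ⇒ BAD: Δcyc=5≠L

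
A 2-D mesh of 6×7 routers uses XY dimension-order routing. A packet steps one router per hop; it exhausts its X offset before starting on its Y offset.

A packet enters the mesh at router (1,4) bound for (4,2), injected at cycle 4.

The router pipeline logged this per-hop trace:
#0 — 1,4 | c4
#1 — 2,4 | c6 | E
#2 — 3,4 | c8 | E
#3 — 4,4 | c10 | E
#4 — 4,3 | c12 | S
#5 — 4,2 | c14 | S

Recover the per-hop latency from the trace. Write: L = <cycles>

Between hops 0 and 1 the cycle counter advances 6 − 4 = 2.
Each hop adds L, hence L = 2.

L = 2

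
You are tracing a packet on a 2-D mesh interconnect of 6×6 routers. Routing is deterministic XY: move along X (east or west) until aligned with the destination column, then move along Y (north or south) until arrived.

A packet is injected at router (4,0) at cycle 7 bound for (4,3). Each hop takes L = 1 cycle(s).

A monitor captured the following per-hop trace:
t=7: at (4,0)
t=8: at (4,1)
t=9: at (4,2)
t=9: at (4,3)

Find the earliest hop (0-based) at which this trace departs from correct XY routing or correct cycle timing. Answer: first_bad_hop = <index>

[1] (+0,+1) / 1c ⇒ ok
[2] (+0,+1) / 1c ⇒ ok
[3] (+0,+1) / 0c ⇒ BAD: Δcyc=0≠L

first_bad_hop = 3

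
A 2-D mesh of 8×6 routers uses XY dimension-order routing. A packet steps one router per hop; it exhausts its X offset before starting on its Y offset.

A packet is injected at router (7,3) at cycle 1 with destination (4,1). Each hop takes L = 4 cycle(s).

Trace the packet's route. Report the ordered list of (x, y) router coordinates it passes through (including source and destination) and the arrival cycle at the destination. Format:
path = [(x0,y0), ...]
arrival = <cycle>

hop 0: (7,3) @ cyc 1
hop 1: (6,3) @ cyc 5  [W]
hop 2: (5,3) @ cyc 9  [W]
hop 3: (4,3) @ cyc 13  [W]
hop 4: (4,2) @ cyc 17  [S]
hop 5: (4,1) @ cyc 21  [S]

path = [(7,3), (6,3), (5,3), (4,3), (4,2), (4,1)]
arrival = 21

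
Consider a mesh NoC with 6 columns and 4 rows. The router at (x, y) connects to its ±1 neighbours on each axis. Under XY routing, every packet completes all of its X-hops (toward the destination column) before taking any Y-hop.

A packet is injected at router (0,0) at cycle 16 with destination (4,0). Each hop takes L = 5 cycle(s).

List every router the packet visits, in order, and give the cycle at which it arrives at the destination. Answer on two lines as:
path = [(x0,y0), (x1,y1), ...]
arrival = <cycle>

path = [(0,0), (1,0), (2,0), (3,0), (4,0)]
arrival = 36

  0. router=(0,0) cycle=16 (inject)
  1. router=(1,0) cycle=21 dir=E
  2. router=(2,0) cycle=26 dir=E
  3. router=(3,0) cycle=31 dir=E
  4. router=(4,0) cycle=36 dir=E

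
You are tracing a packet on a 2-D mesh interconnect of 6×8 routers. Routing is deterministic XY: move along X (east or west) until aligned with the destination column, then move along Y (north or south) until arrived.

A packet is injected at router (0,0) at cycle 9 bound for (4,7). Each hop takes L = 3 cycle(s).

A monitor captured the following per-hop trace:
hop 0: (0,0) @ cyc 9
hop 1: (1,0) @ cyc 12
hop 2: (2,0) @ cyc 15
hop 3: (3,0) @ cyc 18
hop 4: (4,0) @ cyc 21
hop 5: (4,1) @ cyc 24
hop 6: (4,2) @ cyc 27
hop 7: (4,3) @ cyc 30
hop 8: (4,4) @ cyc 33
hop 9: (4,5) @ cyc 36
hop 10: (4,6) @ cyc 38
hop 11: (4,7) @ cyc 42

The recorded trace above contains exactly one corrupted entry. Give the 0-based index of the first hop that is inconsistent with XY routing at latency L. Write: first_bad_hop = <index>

hop 1: step (+1,+0), +3 cyc — ok
hop 2: step (+1,+0), +3 cyc — ok
hop 3: step (+1,+0), +3 cyc — ok
hop 4: step (+1,+0), +3 cyc — ok
hop 5: step (+0,+1), +3 cyc — ok
hop 6: step (+0,+1), +3 cyc — ok
hop 7: step (+0,+1), +3 cyc — ok
hop 8: step (+0,+1), +3 cyc — ok
hop 9: step (+0,+1), +3 cyc — ok
hop 10: step (+0,+1), +2 cyc — BAD: Δcyc=2≠L

first_bad_hop = 10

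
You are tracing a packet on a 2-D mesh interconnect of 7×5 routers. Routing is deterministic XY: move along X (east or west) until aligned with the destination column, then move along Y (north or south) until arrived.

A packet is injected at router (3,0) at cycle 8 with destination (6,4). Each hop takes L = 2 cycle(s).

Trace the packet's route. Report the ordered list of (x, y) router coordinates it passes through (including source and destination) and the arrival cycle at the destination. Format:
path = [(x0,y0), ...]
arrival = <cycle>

t=8: at (3,0)
t=10: at (4,0) after E
t=12: at (5,0) after E
t=14: at (6,0) after E
t=16: at (6,1) after N
t=18: at (6,2) after N
t=20: at (6,3) after N
t=22: at (6,4) after N

path = [(3,0), (4,0), (5,0), (6,0), (6,1), (6,2), (6,3), (6,4)]
arrival = 22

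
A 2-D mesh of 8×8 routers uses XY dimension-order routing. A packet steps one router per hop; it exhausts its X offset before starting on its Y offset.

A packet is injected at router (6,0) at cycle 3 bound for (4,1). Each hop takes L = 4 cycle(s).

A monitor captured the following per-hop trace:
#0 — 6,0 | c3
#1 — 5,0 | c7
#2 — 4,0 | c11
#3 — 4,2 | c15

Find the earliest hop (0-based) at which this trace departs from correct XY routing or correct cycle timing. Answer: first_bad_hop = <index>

first_bad_hop = 3

[1] (-1,+0) / 4c ⇒ ok
[2] (-1,+0) / 4c ⇒ ok
[3] (+0,+2) / 4c ⇒ BAD: non-unit step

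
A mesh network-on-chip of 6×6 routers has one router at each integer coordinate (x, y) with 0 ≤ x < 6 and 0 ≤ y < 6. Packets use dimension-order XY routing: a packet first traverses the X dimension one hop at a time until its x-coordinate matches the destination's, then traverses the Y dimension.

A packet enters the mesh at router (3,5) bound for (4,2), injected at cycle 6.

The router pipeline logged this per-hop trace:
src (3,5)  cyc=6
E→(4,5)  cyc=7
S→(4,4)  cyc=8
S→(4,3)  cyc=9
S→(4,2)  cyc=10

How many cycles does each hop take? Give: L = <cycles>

L = 1

Δcyc across hop 0→1: 7 − 6 = 1.
One hop costs L cycles, so L = 1.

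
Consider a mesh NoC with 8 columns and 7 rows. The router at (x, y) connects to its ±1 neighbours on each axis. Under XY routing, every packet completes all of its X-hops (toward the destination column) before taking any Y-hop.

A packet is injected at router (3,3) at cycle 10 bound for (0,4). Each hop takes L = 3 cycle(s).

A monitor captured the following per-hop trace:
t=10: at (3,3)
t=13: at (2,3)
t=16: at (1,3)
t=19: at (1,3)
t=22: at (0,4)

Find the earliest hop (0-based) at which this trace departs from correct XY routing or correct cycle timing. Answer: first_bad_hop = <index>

  1: Δx=-1 Δy=+0 Δt=3 [ok]
  2: Δx=-1 Δy=+0 Δt=3 [ok]
  3: Δx=+0 Δy=+0 Δt=3 [BAD: non-unit step]

first_bad_hop = 3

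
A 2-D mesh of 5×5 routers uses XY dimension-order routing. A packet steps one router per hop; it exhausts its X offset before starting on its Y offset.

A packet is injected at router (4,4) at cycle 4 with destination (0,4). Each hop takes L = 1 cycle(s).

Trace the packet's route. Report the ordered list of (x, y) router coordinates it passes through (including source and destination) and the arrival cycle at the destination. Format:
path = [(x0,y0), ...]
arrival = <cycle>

#0 — 4,4 | c4
#1 — 3,4 | c5 | W
#2 — 2,4 | c6 | W
#3 — 1,4 | c7 | W
#4 — 0,4 | c8 | W

path = [(4,4), (3,4), (2,4), (1,4), (0,4)]
arrival = 8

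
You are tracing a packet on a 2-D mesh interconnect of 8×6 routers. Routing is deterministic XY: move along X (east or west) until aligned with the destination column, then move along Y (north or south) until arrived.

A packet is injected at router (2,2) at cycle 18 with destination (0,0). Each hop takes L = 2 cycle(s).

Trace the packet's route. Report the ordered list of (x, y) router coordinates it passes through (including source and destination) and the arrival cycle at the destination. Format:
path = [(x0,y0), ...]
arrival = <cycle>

t=18: at (2,2)
t=20: at (1,2) after W
t=22: at (0,2) after W
t=24: at (0,1) after S
t=26: at (0,0) after S

path = [(2,2), (1,2), (0,2), (0,1), (0,0)]
arrival = 26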